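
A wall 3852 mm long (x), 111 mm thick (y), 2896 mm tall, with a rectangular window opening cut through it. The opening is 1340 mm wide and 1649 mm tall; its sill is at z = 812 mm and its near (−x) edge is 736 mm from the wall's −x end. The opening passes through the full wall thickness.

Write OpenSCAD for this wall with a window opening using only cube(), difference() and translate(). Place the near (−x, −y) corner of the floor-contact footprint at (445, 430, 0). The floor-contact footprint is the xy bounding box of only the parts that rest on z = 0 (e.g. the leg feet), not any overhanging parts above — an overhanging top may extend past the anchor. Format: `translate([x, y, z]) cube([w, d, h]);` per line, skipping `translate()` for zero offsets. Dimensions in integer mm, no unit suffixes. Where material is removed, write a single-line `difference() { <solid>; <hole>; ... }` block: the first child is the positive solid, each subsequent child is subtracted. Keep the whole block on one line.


difference() { translate([445, 430, 0]) cube([3852, 111, 2896]); translate([1181, 430, 812]) cube([1340, 111, 1649]); }


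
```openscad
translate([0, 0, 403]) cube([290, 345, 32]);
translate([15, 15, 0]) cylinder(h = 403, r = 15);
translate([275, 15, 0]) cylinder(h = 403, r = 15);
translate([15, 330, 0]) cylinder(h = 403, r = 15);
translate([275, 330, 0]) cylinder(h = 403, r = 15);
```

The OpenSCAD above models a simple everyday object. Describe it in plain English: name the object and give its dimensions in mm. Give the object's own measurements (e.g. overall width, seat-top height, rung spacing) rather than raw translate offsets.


A simple wooden stool: a rectangular seat 290 mm (x) by 345 mm (y), 32 mm thick, top face at z = 435 mm, on four round legs, each 30 mm in diameter. The legs rest on z = 0, each leg's axis is inset half a diameter from the nearest pair of seat edges (so the leg's bounding box is flush with the corner).


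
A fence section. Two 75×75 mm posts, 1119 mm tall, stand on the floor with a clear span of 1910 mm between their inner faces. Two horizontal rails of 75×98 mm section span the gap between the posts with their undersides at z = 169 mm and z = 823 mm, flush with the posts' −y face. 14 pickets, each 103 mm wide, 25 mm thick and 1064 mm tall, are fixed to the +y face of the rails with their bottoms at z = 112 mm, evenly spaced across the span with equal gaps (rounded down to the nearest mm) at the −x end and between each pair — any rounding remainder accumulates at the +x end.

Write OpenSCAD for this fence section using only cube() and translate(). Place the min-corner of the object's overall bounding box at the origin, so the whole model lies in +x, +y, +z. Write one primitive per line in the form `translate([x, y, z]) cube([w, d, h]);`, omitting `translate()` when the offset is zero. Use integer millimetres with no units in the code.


cube([75, 75, 1119]);
translate([1985, 0, 0]) cube([75, 75, 1119]);
translate([75, 0, 169]) cube([1910, 75, 98]);
translate([75, 0, 823]) cube([1910, 75, 98]);
translate([106, 75, 112]) cube([103, 25, 1064]);
translate([240, 75, 112]) cube([103, 25, 1064]);
translate([374, 75, 112]) cube([103, 25, 1064]);
translate([508, 75, 112]) cube([103, 25, 1064]);
translate([642, 75, 112]) cube([103, 25, 1064]);
translate([776, 75, 112]) cube([103, 25, 1064]);
translate([910, 75, 112]) cube([103, 25, 1064]);
translate([1044, 75, 112]) cube([103, 25, 1064]);
translate([1178, 75, 112]) cube([103, 25, 1064]);
translate([1312, 75, 112]) cube([103, 25, 1064]);
translate([1446, 75, 112]) cube([103, 25, 1064]);
translate([1580, 75, 112]) cube([103, 25, 1064]);
translate([1714, 75, 112]) cube([103, 25, 1064]);
translate([1848, 75, 112]) cube([103, 25, 1064]);


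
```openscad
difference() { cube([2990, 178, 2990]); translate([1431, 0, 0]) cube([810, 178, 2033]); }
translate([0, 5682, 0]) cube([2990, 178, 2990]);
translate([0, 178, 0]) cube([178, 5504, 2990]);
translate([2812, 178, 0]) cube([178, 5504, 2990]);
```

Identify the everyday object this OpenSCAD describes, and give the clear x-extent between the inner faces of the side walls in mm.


A single room. The interior width is 2634 mm.

Four walls enclosing a rectangle with a door in the front wall — a room. Outside width 2990 minus two 178 mm walls gives 2634 mm.


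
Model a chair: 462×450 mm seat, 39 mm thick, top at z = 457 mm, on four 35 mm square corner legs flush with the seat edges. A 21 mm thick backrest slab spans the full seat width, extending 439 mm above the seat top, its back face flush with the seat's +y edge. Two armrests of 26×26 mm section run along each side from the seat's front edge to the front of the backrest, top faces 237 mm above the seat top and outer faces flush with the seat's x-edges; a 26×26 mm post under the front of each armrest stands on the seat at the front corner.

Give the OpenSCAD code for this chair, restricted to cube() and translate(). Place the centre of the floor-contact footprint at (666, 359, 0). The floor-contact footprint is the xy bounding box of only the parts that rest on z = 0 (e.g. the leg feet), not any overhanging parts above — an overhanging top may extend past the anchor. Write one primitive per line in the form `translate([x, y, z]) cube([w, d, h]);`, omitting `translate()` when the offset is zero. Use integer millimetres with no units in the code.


translate([435, 134, 418]) cube([462, 450, 39]);
translate([435, 134, 0]) cube([35, 35, 418]);
translate([862, 134, 0]) cube([35, 35, 418]);
translate([435, 549, 0]) cube([35, 35, 418]);
translate([862, 549, 0]) cube([35, 35, 418]);
translate([435, 563, 457]) cube([462, 21, 439]);
translate([435, 134, 668]) cube([26, 429, 26]);
translate([871, 134, 668]) cube([26, 429, 26]);
translate([435, 134, 457]) cube([26, 26, 211]);
translate([871, 134, 457]) cube([26, 26, 211]);


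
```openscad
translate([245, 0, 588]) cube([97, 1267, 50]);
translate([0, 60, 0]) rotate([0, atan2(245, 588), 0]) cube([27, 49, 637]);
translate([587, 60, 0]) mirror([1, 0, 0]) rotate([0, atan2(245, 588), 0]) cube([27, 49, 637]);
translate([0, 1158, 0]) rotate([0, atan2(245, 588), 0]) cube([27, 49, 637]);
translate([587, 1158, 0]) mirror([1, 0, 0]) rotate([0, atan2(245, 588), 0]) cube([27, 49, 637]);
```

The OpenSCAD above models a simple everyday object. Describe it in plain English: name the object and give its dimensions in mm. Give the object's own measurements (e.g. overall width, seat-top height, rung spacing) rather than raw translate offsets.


A sawhorse. A 97×1267×50 mm beam (x, y, z) sits on two A-frame leg pairs. Each pair is two raked legs of 27×49 mm section (49 mm along y) splaying symmetrically in x. Each leg rises 588 mm vertically over 245 mm of horizontal reach and is 637 mm long along its own axis. Every leg's outer bottom edge rests on the floor and its outer top edge meets a bottom edge of the beam — the left legs (tilting toward +x) meet the beam's −x bottom edge, the right legs (their mirror images, tilting toward −x) meet its +x bottom edge — so the leg tops tuck under the beam, the beam's underside is 588 mm above the floor, and the feet are 587 mm apart outside-to-outside with the beam centred between them. The two leg pairs are set in 60 mm from either end of the beam.


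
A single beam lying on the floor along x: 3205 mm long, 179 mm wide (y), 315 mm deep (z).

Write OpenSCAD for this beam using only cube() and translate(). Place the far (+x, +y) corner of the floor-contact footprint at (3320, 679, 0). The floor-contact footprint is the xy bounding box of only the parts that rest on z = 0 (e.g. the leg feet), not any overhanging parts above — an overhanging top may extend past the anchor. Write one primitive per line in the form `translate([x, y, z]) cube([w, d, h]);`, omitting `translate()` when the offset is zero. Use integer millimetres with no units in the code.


translate([115, 500, 0]) cube([3205, 179, 315]);


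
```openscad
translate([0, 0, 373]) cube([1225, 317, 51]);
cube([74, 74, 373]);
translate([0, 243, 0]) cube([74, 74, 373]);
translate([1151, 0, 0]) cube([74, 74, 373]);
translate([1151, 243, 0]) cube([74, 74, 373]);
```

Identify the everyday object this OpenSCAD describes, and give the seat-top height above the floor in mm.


A bench. The seat-top height is 424 mm.

A long slab on four corner posts — a bench. The slab sits at z = 373 with thickness 51, so the top is 373 + 51 = 424 mm.


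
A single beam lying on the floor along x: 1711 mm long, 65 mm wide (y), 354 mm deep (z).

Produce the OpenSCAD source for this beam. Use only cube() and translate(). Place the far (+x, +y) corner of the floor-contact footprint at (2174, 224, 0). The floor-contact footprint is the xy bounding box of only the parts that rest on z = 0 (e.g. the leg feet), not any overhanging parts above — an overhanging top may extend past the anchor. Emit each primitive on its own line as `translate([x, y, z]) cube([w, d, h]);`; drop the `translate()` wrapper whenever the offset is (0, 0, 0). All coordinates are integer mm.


translate([463, 159, 0]) cube([1711, 65, 354]);


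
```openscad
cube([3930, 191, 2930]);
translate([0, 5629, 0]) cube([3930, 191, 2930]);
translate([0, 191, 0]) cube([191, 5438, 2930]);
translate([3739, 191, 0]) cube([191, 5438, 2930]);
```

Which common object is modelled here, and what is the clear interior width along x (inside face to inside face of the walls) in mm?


A house (or room) frame. The interior width is 3548 mm.

Four 2930 mm walls enclosing a rectangle with no floor or roof — a room or house frame. Outside width is 3930 mm and wall thickness is 191 mm, so the interior width is 3930 − 2 × 191 = 3548 mm.


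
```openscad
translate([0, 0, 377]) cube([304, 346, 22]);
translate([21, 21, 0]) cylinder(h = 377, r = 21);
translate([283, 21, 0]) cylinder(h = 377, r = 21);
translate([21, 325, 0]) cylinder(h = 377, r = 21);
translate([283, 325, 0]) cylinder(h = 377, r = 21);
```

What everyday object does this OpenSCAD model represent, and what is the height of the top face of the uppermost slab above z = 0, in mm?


A stool. The seat height is 399 mm.

A 304×346×22 slab at z = 377 on four corner cylinders — a stool. The seat top is 377 + 22 = 399 mm.


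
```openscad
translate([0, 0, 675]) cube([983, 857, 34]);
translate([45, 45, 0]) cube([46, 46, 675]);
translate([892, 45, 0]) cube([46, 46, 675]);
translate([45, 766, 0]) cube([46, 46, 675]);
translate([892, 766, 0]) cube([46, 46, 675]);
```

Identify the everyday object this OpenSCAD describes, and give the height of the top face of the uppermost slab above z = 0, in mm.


A table. The table height is 709 mm.

A 983×857×34 slab sits at z = 675 on four 46 mm square posts — a table. The top surface is at 675 + 34 = 709 mm.


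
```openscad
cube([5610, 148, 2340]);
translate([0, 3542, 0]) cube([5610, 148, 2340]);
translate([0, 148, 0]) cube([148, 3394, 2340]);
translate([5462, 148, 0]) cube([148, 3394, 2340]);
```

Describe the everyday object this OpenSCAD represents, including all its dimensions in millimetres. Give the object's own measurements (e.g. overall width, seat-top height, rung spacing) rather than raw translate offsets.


The wall frame of a small rectangular building: four walls, each 2340 mm tall and 148 mm thick, enclosing a footprint 5610 mm (x) by 3690 mm (y) outside-to-outside, with no floor or roof. The front and back walls (the −y and +y sides) span the full width; the two side walls fit between them.


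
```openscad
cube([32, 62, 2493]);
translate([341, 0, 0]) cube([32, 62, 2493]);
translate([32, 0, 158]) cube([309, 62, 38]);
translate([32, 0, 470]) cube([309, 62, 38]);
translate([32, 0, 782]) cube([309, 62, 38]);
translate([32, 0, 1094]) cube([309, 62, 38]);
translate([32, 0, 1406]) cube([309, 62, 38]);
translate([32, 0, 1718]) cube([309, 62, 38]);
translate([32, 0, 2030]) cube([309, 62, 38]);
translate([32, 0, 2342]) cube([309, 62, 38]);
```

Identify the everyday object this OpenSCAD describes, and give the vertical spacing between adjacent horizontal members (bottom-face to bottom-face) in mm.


A ladder. The rung spacing is 312 mm.

Two tall 32×62 posts with 8 short bars between them — a ladder. Adjacent rungs sit at z = 158 and z = 470, so the spacing is 470 − 158 = 312 mm.


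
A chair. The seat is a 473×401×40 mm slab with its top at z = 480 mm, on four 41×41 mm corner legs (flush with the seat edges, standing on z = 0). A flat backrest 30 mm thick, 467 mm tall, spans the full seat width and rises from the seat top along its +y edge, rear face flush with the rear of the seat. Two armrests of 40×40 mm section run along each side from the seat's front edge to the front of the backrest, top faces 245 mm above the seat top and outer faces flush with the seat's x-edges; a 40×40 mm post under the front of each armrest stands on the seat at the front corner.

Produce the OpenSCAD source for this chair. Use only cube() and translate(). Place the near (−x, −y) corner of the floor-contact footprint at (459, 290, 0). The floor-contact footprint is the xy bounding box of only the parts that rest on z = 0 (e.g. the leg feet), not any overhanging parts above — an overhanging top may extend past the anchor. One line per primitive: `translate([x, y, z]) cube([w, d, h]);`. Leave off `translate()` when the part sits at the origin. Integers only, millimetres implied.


translate([459, 290, 440]) cube([473, 401, 40]);
translate([459, 290, 0]) cube([41, 41, 440]);
translate([891, 290, 0]) cube([41, 41, 440]);
translate([459, 650, 0]) cube([41, 41, 440]);
translate([891, 650, 0]) cube([41, 41, 440]);
translate([459, 661, 480]) cube([473, 30, 467]);
translate([459, 290, 685]) cube([40, 371, 40]);
translate([892, 290, 685]) cube([40, 371, 40]);
translate([459, 290, 480]) cube([40, 40, 205]);
translate([892, 290, 480]) cube([40, 40, 205]);


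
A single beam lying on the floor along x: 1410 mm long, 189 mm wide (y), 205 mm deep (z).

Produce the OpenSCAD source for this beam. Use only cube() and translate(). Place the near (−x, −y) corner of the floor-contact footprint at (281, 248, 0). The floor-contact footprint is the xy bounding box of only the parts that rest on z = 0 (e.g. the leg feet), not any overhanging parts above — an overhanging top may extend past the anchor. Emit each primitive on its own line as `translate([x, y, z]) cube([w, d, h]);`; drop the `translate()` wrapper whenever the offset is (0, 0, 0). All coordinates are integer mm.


translate([281, 248, 0]) cube([1410, 189, 205]);


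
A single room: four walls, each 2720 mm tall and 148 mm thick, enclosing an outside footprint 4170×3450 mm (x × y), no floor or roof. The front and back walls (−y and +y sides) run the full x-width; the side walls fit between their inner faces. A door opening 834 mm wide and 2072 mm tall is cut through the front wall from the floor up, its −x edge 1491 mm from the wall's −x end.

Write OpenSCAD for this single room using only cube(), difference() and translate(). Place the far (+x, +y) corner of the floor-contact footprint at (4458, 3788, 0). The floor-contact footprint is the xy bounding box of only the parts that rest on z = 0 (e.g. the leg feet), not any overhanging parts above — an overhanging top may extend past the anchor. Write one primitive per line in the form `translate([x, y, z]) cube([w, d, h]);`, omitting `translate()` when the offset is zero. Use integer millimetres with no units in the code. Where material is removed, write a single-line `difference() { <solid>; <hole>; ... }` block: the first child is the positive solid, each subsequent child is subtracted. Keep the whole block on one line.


difference() { translate([288, 338, 0]) cube([4170, 148, 2720]); translate([1779, 338, 0]) cube([834, 148, 2072]); }
translate([288, 3640, 0]) cube([4170, 148, 2720]);
translate([288, 486, 0]) cube([148, 3154, 2720]);
translate([4310, 486, 0]) cube([148, 3154, 2720]);


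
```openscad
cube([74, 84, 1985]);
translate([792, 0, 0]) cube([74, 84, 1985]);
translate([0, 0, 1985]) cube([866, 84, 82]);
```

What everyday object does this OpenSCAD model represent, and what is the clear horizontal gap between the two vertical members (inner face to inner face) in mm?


A door frame. The clear opening width is 718 mm.

Two 1985 mm tall posts with a header on top — a door frame. The left jamb is 74 mm wide at x = 0; the right jamb starts at x = 792. The clear opening is 792 − 74 = 718 mm.


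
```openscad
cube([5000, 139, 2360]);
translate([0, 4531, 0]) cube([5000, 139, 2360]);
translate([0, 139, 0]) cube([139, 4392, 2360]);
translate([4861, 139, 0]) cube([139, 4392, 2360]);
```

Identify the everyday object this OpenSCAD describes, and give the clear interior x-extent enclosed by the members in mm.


A house (or room) frame. The interior width is 4722 mm.

Four 2360 mm walls enclosing a rectangle with no floor or roof — a room or house frame. Outside width is 5000 mm and wall thickness is 139 mm, so the interior width is 5000 − 2 × 139 = 4722 mm.


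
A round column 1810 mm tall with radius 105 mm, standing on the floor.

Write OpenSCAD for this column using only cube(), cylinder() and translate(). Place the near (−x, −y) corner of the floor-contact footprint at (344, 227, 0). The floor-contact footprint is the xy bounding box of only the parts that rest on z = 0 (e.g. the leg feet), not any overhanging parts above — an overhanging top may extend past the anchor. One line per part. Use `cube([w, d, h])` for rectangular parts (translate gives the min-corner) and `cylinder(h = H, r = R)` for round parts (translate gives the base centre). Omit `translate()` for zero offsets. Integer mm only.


translate([449, 332, 0]) cylinder(h = 1810, r = 105);


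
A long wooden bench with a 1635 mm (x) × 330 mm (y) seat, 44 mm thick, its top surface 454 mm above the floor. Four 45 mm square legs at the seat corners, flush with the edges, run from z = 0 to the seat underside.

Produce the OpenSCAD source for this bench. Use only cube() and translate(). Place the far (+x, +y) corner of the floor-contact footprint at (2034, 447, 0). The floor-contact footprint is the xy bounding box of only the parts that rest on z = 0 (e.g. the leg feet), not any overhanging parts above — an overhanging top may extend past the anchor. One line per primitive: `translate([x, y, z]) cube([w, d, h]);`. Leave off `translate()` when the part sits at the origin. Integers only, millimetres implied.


// leg_h = 454 − 44 = 410
translate([399, 117, 410]) cube([1635, 330, 44]);
translate([399, 117, 0]) cube([45, 45, 410]);
translate([399, 402, 0]) cube([45, 45, 410]);
translate([1989, 117, 0]) cube([45, 45, 410]);
translate([1989, 402, 0]) cube([45, 45, 410]);


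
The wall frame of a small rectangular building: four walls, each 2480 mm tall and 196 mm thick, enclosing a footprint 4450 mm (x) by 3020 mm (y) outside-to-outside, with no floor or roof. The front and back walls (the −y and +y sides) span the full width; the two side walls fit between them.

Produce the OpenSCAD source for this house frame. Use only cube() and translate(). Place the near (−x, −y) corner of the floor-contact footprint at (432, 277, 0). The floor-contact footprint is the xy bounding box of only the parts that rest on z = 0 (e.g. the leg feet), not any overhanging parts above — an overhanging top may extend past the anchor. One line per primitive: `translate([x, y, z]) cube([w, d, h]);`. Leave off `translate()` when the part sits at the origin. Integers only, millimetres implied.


translate([432, 277, 0]) cube([4450, 196, 2480]);
translate([432, 3101, 0]) cube([4450, 196, 2480]);
translate([432, 473, 0]) cube([196, 2628, 2480]);
translate([4686, 473, 0]) cube([196, 2628, 2480]);


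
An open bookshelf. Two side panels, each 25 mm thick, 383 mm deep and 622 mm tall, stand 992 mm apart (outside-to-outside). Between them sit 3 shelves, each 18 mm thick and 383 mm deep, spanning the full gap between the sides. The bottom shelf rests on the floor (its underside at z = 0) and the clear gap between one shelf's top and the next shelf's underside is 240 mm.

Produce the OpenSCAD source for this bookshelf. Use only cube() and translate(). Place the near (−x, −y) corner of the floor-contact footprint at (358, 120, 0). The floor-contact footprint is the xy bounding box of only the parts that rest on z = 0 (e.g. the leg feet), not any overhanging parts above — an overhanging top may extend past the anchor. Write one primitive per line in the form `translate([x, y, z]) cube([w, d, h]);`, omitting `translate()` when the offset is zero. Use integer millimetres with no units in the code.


translate([358, 120, 0]) cube([25, 383, 622]);
translate([1325, 120, 0]) cube([25, 383, 622]);
translate([383, 120, 0]) cube([942, 383, 18]);
translate([383, 120, 258]) cube([942, 383, 18]);
translate([383, 120, 516]) cube([942, 383, 18]);


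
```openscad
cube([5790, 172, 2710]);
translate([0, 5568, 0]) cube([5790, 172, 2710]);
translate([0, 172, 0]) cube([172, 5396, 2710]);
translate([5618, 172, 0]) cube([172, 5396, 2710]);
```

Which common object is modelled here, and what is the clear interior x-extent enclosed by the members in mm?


A house (or room) frame. The interior width is 5446 mm.

Four 2710 mm walls enclosing a rectangle with no floor or roof — a room or house frame. Outside width is 5790 mm and wall thickness is 172 mm, so the interior width is 5790 − 2 × 172 = 5446 mm.


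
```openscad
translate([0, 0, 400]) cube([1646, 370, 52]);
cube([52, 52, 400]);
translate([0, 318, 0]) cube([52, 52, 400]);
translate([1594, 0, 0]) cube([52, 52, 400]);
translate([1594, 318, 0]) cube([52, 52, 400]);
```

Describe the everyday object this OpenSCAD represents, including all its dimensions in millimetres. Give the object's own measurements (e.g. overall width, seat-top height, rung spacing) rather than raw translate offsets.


A long wooden bench with a 1646 mm (x) × 370 mm (y) seat, 52 mm thick, its top surface 452 mm above the floor. Four 52 mm square legs at the seat corners, flush with the edges, run from z = 0 to the seat underside.


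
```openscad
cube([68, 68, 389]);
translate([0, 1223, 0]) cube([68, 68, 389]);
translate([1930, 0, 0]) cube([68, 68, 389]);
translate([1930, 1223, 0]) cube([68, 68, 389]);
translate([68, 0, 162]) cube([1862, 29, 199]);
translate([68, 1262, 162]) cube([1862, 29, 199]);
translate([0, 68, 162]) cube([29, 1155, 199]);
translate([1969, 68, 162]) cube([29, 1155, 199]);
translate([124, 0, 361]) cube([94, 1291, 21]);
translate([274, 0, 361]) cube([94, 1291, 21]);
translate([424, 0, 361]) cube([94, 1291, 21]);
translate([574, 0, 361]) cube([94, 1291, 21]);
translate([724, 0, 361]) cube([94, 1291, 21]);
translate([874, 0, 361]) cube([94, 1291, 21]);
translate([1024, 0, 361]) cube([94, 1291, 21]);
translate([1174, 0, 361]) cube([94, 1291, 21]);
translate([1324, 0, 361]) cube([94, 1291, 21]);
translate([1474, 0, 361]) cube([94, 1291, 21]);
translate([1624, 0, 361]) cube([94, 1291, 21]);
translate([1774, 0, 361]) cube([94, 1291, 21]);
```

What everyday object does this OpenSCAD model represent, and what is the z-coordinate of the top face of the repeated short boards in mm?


A bed frame. The slat-top height is 382 mm.

Four posts, four rails, and a row of slats — a bed frame. Slats sit on the rails at z = 162 + 199 = 361; with slat thickness 21, the top is 382 mm.


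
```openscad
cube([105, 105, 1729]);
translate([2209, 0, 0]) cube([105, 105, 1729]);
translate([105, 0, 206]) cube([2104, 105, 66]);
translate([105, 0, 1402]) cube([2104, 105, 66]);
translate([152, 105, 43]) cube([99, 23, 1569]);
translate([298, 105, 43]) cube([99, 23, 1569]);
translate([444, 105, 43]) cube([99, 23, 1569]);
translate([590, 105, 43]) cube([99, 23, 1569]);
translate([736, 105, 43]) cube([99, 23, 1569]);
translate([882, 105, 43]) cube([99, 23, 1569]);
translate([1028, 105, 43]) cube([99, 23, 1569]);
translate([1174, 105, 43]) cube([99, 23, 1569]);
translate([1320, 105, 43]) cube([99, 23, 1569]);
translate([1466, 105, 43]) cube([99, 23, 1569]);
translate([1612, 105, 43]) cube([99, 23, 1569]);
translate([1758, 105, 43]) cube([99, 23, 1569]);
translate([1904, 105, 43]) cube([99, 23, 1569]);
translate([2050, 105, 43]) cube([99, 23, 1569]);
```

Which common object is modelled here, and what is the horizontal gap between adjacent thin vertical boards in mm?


A fence section. The picket gap is 47 mm.

Two posts, two rails, 14 pickets — a fence section. Span 2104 mm holds 14 pickets of 99 mm with 15 equal gaps: ⌊(2104 − 14·99) / 15⌋ = 47 mm.


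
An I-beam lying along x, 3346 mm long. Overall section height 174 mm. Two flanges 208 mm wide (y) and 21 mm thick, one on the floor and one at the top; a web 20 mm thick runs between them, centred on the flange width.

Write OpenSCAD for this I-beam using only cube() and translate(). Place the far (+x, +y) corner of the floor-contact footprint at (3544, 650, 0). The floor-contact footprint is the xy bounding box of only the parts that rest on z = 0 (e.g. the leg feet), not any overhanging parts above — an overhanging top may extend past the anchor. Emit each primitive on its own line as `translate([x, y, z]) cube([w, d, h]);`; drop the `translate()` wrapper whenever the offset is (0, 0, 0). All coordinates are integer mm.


translate([198, 442, 0]) cube([3346, 208, 21]);
translate([198, 536, 21]) cube([3346, 20, 132]);
translate([198, 442, 153]) cube([3346, 208, 21]);


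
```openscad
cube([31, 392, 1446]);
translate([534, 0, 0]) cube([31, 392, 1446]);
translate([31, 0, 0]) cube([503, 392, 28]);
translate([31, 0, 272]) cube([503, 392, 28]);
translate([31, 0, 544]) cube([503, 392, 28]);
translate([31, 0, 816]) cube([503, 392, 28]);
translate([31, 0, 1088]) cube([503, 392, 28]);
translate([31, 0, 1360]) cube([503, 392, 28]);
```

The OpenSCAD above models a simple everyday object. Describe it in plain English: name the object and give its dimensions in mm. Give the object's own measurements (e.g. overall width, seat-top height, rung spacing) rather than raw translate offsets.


An open bookshelf. Two side panels, each 31 mm thick, 392 mm deep and 1446 mm tall, stand 565 mm apart (outside-to-outside). Between them sit 6 shelves, each 28 mm thick and 392 mm deep, spanning the full gap between the sides. The bottom shelf rests on the floor (its underside at z = 0) and the clear gap between one shelf's top and the next shelf's underside is 244 mm.


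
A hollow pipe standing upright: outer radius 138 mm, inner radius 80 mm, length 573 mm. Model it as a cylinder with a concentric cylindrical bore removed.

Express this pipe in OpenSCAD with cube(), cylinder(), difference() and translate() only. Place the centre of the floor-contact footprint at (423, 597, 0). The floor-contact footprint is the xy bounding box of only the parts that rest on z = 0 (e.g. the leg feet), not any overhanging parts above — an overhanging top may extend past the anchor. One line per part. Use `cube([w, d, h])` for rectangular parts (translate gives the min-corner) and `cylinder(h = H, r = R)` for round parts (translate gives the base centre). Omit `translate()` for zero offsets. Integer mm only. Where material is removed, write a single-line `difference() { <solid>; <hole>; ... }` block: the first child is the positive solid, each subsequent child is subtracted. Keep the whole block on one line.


difference() { translate([423, 597, 0]) cylinder(h = 573, r = 138); translate([423, 597, 0]) cylinder(h = 573, r = 80); }


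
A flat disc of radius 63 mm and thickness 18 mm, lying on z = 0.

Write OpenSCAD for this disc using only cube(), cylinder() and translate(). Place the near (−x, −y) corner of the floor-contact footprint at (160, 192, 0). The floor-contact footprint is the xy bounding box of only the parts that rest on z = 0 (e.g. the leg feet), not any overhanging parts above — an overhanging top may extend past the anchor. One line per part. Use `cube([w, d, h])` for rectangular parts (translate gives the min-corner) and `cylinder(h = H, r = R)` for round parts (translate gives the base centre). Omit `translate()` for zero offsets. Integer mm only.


translate([223, 255, 0]) cylinder(h = 18, r = 63);


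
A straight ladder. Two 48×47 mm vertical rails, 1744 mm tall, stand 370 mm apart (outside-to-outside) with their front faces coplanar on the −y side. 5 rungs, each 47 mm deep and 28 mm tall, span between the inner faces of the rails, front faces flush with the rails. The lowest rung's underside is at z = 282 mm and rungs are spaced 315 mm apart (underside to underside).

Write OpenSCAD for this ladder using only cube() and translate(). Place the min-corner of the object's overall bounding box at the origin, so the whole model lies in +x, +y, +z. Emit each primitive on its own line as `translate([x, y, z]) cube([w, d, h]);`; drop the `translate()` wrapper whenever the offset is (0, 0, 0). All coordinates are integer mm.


cube([48, 47, 1744]);
translate([322, 0, 0]) cube([48, 47, 1744]);
translate([48, 0, 282]) cube([274, 47, 28]);
translate([48, 0, 597]) cube([274, 47, 28]);
translate([48, 0, 912]) cube([274, 47, 28]);
translate([48, 0, 1227]) cube([274, 47, 28]);
translate([48, 0, 1542]) cube([274, 47, 28]);


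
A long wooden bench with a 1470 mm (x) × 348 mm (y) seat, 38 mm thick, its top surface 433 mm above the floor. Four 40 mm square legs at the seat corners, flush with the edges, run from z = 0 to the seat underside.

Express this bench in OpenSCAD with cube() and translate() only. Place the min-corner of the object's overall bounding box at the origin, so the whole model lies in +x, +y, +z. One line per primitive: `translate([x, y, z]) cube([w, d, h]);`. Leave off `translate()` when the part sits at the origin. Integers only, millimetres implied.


// leg_h = 433 − 38 = 395
translate([0, 0, 395]) cube([1470, 348, 38]);
cube([40, 40, 395]);
translate([0, 308, 0]) cube([40, 40, 395]);
translate([1430, 0, 0]) cube([40, 40, 395]);
translate([1430, 308, 0]) cube([40, 40, 395]);


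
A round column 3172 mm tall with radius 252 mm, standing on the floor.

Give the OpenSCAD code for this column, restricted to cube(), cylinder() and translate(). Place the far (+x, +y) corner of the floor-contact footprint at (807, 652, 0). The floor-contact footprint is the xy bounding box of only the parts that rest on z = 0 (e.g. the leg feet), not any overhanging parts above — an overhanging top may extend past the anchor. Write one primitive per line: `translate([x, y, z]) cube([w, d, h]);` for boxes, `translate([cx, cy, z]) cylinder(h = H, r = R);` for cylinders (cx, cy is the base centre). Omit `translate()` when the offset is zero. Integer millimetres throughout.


translate([555, 400, 0]) cylinder(h = 3172, r = 252);


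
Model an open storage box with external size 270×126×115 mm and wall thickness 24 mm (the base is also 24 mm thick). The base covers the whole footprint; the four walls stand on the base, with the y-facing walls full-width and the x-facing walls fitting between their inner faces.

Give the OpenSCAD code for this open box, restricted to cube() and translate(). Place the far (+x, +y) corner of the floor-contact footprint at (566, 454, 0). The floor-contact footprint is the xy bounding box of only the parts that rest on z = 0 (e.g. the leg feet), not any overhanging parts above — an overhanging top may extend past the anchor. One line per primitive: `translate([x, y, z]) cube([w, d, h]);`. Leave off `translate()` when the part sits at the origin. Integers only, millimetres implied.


translate([296, 328, 0]) cube([270, 126, 24]);
translate([296, 328, 24]) cube([270, 24, 91]);
translate([296, 430, 24]) cube([270, 24, 91]);
translate([296, 352, 24]) cube([24, 78, 91]);
translate([542, 352, 24]) cube([24, 78, 91]);


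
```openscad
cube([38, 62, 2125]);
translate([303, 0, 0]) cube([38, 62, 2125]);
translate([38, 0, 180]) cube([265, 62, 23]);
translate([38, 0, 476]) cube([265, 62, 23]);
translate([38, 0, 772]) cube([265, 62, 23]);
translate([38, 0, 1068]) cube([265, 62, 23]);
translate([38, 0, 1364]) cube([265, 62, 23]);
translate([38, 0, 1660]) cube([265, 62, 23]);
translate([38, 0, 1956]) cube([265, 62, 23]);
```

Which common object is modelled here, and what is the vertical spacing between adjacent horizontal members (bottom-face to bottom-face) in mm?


A ladder. The rung spacing is 296 mm.

Two tall 38×62 posts with 7 short bars between them — a ladder. Adjacent rungs sit at z = 180 and z = 476, so the spacing is 476 − 180 = 296 mm.


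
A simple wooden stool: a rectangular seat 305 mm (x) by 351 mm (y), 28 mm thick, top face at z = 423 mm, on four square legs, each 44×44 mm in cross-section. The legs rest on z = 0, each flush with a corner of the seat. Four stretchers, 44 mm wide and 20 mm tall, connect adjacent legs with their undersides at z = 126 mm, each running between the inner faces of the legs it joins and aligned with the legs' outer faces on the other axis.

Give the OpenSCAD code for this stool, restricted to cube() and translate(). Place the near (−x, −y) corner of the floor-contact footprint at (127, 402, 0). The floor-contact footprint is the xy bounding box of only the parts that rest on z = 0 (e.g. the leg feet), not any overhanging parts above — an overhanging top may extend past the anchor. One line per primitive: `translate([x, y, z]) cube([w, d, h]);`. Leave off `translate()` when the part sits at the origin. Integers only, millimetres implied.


translate([127, 402, 395]) cube([305, 351, 28]);
translate([127, 402, 0]) cube([44, 44, 395]);
translate([388, 402, 0]) cube([44, 44, 395]);
translate([127, 709, 0]) cube([44, 44, 395]);
translate([388, 709, 0]) cube([44, 44, 395]);
translate([171, 402, 126]) cube([217, 44, 20]);
translate([171, 709, 126]) cube([217, 44, 20]);
translate([127, 446, 126]) cube([44, 263, 20]);
translate([388, 446, 126]) cube([44, 263, 20]);


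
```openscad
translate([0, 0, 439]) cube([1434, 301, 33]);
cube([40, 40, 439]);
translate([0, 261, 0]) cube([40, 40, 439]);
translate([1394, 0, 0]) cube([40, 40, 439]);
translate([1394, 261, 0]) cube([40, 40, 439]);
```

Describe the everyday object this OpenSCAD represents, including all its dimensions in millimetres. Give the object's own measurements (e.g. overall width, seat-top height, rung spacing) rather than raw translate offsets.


A long wooden bench with a 1434 mm (x) × 301 mm (y) seat, 33 mm thick, its top surface 472 mm above the floor. Four 40 mm square legs at the seat corners, flush with the edges, run from z = 0 to the seat underside.


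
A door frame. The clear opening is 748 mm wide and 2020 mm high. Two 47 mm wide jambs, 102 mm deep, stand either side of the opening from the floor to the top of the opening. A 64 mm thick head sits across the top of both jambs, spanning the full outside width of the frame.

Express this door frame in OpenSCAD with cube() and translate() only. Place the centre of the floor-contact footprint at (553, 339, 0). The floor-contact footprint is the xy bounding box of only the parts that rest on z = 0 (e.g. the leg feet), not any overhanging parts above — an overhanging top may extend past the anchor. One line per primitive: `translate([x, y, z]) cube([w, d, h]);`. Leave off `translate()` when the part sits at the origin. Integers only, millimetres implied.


translate([132, 288, 0]) cube([47, 102, 2020]);
translate([927, 288, 0]) cube([47, 102, 2020]);
translate([132, 288, 2020]) cube([842, 102, 64]);


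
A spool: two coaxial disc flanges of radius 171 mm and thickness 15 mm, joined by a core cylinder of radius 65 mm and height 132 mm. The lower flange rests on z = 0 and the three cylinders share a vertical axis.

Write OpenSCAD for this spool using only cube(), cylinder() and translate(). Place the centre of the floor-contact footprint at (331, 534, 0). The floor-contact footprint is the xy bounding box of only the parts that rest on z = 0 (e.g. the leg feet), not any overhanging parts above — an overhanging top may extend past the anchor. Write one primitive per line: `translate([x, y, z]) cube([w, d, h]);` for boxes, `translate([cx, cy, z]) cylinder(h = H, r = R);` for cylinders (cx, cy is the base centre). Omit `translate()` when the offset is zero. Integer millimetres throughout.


translate([331, 534, 0]) cylinder(h = 15, r = 171);
translate([331, 534, 15]) cylinder(h = 132, r = 65);
translate([331, 534, 147]) cylinder(h = 15, r = 171);


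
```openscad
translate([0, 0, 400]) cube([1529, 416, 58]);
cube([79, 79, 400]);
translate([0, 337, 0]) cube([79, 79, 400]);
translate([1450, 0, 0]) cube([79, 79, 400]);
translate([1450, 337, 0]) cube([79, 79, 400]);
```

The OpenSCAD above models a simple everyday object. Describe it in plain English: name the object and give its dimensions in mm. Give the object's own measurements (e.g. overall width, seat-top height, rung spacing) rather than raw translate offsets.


A bench: a 1529×416 mm seat slab, 58 mm thick, top at z = 458 mm, on four 79×79 mm square legs flush with the seat corners and standing on z = 0.


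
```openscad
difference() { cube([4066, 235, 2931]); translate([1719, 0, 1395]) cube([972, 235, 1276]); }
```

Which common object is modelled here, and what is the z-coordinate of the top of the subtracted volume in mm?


A wall with a window opening. The window head height is 2671 mm.

A wall with a rectangular opening subtracted — a window. Sill at z = 1395, opening 1276 mm tall, so the head is at 1395 + 1276 = 2671 mm.


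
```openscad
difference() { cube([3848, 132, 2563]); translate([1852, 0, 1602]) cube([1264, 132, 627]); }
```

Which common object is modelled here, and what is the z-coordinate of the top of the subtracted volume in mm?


A wall with a window opening. The window head height is 2229 mm.

A wall with a rectangular opening subtracted — a window. Sill at z = 1602, opening 627 mm tall, so the head is at 1602 + 627 = 2229 mm.


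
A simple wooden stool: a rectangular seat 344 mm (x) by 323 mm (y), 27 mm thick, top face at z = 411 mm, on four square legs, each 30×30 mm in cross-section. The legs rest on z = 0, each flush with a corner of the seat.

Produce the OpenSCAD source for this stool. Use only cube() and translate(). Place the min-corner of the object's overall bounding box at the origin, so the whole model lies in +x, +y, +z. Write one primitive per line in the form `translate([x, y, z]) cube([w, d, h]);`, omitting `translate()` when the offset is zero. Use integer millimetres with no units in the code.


translate([0, 0, 384]) cube([344, 323, 27]);
cube([30, 30, 384]);
translate([314, 0, 0]) cube([30, 30, 384]);
translate([0, 293, 0]) cube([30, 30, 384]);
translate([314, 293, 0]) cube([30, 30, 384]);


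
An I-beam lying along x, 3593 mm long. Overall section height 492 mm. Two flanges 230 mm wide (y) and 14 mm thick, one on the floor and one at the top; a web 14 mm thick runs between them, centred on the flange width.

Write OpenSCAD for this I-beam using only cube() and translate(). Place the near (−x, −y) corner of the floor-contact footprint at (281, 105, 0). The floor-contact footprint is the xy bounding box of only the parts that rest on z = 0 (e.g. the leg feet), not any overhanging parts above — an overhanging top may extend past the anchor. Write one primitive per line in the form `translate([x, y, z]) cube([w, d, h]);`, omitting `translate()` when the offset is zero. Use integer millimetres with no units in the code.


translate([281, 105, 0]) cube([3593, 230, 14]);
translate([281, 213, 14]) cube([3593, 14, 464]);
translate([281, 105, 478]) cube([3593, 230, 14]);


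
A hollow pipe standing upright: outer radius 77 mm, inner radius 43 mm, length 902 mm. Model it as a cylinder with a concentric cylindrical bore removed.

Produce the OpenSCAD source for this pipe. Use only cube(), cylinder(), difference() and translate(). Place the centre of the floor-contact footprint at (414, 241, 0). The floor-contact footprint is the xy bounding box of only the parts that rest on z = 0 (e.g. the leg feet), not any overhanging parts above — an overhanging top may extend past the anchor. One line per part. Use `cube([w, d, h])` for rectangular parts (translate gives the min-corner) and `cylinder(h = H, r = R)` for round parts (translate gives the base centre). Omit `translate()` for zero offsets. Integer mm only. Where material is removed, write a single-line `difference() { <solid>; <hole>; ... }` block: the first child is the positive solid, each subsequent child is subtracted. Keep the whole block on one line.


difference() { translate([414, 241, 0]) cylinder(h = 902, r = 77); translate([414, 241, 0]) cylinder(h = 902, r = 43); }
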